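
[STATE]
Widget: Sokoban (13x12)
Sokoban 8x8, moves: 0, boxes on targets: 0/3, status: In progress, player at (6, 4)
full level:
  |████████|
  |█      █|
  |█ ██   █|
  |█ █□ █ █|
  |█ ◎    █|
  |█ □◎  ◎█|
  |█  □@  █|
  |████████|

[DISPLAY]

████████     
█      █     
█ ██   █     
█ █□ █ █     
█ ◎    █     
█ □◎  ◎█     
█  □@  █     
████████     
Moves: 0  0/3
             
             
             


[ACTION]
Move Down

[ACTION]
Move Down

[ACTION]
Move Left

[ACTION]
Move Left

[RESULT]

████████     
█      █     
█ ██   █     
█ █□ █ █     
█ ◎    █     
█ □◎  ◎█     
█□@    █     
████████     
Moves: 2  0/3
             
             
             


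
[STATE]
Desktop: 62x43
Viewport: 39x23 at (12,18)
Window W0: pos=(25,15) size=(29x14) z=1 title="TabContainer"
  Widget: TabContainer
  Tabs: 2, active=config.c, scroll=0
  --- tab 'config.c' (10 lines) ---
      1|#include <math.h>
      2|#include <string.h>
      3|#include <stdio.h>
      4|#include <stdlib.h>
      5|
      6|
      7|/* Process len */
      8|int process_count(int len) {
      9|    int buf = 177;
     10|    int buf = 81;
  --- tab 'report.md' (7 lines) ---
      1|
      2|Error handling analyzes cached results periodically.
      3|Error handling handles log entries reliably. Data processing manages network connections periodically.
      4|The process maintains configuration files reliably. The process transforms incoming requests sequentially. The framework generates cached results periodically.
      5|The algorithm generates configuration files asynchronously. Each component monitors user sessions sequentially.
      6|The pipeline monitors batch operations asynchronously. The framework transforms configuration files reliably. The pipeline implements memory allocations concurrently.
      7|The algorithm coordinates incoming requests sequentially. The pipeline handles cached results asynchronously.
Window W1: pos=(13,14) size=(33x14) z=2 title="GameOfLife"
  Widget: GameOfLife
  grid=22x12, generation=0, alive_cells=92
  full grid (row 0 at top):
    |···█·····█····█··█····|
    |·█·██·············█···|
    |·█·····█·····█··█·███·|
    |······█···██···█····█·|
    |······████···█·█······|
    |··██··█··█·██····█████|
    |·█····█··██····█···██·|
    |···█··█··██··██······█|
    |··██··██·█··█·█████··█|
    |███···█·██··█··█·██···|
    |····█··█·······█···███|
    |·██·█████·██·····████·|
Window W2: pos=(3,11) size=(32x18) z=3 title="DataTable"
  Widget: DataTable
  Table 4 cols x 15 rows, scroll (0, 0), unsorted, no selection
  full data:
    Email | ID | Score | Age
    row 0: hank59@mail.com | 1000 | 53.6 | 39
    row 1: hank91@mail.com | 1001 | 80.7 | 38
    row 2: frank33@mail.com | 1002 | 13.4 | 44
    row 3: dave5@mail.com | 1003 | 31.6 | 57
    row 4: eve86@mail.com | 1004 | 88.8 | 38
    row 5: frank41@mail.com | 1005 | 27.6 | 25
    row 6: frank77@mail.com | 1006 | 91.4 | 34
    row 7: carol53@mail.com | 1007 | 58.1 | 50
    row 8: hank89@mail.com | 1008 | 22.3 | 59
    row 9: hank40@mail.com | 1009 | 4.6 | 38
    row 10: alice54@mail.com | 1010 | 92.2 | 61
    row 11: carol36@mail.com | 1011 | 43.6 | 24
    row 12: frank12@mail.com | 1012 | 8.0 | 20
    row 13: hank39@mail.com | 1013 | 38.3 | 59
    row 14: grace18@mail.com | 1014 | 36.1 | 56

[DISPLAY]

mail.com│1002│13.4 │44┃·         ┃d    
il.com  │1003│31.6 │57┃·         ┃─────
il.com  │1004│88.8 │38┃·         ┃     
mail.com│1005│27.6 │25┃·         ┃     
mail.com│1006│91.4 │34┃█         ┃     
mail.com│1007│58.1 │50┃·         ┃     
ail.com │1008│22.3 │59┃█         ┃     
ail.com │1009│4.6  │38┃█         ┃     
mail.com│1010│92.2 │61┃·         ┃     
mail.com│1011│43.6 │24┃━━━━━━━━━━┛t len
━━━━━━━━━━━━━━━━━━━━━━┛━━━━━━━━━━━━━━━━
                                       
                                       
                                       
                                       
                                       
                                       
                                       
                                       
                                       
                                       
                                       
                                       


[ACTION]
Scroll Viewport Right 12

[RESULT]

02│13.4 │44┃·         ┃d      ┃        
03│31.6 │57┃·         ┃───────┃        
04│88.8 │38┃·         ┃       ┃        
05│27.6 │25┃·         ┃       ┃        
06│91.4 │34┃█         ┃       ┃        
07│58.1 │50┃·         ┃       ┃        
08│22.3 │59┃█         ┃       ┃        
09│4.6  │38┃█         ┃       ┃        
10│92.2 │61┃·         ┃       ┃        
11│43.6 │24┃━━━━━━━━━━┛t len) ┃        
━━━━━━━━━━━┛━━━━━━━━━━━━━━━━━━┛        
                                       
                                       
                                       
                                       
                                       
                                       
                                       
                                       
                                       
                                       
                                       
                                       


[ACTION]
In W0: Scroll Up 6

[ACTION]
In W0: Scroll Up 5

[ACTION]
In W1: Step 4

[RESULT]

02│13.4 │44┃·         ┃d      ┃        
03│31.6 │57┃·         ┃───────┃        
04│88.8 │38┃█         ┃       ┃        
05│27.6 │25┃█         ┃       ┃        
06│91.4 │34┃█         ┃       ┃        
07│58.1 │50┃·         ┃       ┃        
08│22.3 │59┃·         ┃       ┃        
09│4.6  │38┃·         ┃       ┃        
10│92.2 │61┃·         ┃       ┃        
11│43.6 │24┃━━━━━━━━━━┛t len) ┃        
━━━━━━━━━━━┛━━━━━━━━━━━━━━━━━━┛        
                                       
                                       
                                       
                                       
                                       
                                       
                                       
                                       
                                       
                                       
                                       
                                       


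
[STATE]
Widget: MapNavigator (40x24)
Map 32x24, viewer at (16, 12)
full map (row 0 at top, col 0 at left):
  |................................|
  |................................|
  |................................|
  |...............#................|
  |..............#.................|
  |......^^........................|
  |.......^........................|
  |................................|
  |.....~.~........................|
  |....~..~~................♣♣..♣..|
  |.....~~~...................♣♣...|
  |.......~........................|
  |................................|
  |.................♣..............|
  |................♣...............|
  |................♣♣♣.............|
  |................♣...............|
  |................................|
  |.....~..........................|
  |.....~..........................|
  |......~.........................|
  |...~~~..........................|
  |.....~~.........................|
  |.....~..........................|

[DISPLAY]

    ................................    
    ................................    
    ................................    
    ...............#................    
    ..............#.................    
    ......^^........................    
    .......^........................    
    ................................    
    .....~.~........................    
    ....~..~~................♣♣..♣..    
    .....~~~...................♣♣...    
    .......~........................    
    ................@...............    
    .................♣..............    
    ................♣...............    
    ................♣♣♣.............    
    ................♣...............    
    ................................    
    .....~..........................    
    .....~..........................    
    ......~.........................    
    ...~~~..........................    
    .....~~.........................    
    .....~..........................    


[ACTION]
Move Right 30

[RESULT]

.....................                   
.....................                   
.....................                   
....#................                   
...#.................                   
.....................                   
.....................                   
.....................                   
.....................                   
..............♣♣..♣..                   
................♣♣...                   
.....................                   
....................@                   
......♣..............                   
.....♣...............                   
.....♣♣♣.............                   
.....♣...............                   
.....................                   
.....................                   
.....................                   
.....................                   
.....................                   
.....................                   
.....................                   


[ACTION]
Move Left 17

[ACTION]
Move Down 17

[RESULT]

      .......~........................  
      ................................  
      .................♣..............  
      ................♣...............  
      ................♣♣♣.............  
      ................♣...............  
      ................................  
      .....~..........................  
      .....~..........................  
      ......~.........................  
      ...~~~..........................  
      .....~~.........................  
      .....~........@.................  
                                        
                                        
                                        
                                        
                                        
                                        
                                        
                                        
                                        
                                        
                                        


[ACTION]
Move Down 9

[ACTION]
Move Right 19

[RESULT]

.....................                   
.....................                   
......♣..............                   
.....♣...............                   
.....♣♣♣.............                   
.....♣...............                   
.....................                   
.....................                   
.....................                   
.....................                   
.....................                   
.....................                   
....................@                   
                                        
                                        
                                        
                                        
                                        
                                        
                                        
                                        
                                        
                                        
                                        


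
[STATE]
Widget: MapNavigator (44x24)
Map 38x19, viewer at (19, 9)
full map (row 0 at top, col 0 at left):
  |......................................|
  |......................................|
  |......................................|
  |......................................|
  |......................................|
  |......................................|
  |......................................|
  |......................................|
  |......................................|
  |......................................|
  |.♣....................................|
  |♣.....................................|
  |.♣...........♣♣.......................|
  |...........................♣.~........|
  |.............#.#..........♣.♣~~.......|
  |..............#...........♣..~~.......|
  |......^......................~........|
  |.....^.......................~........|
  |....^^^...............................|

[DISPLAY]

                                            
                                            
                                            
   ......................................   
   ......................................   
   ......................................   
   ......................................   
   ......................................   
   ......................................   
   ......................................   
   ......................................   
   ......................................   
   ...................@..................   
   .♣....................................   
   ♣.....................................   
   .♣...........♣♣.......................   
   ...........................♣.~........   
   .............#.#..........♣.♣~~.......   
   ..............#...........♣..~~.......   
   ......^......................~........   
   .....^.......................~........   
   ....^^^...............................   
                                            
                                            


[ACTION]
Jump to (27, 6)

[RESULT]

                                            
                                            
                                            
                                            
                                            
                                            
.................................           
.................................           
.................................           
.................................           
.................................           
.................................           
......................@..........           
.................................           
.................................           
.................................           
.................................           
.................................           
........♣♣.......................           
......................♣.~........           
........#.#..........♣.♣~~.......           
.........#...........♣..~~.......           
.^......................~........           
^.......................~........           


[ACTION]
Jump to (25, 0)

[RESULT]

                                            
                                            
                                            
                                            
                                            
                                            
                                            
                                            
                                            
                                            
                                            
                                            
......................@............         
...................................         
...................................         
...................................         
...................................         
...................................         
...................................         
...................................         
...................................         
...................................         
...................................         
...................................         


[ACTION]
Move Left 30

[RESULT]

                                            
                                            
                                            
                                            
                                            
                                            
                                            
                                            
                                            
                                            
                                            
                                            
                      @.....................
                      ......................
                      ......................
                      ......................
                      ......................
                      ......................
                      ......................
                      ......................
                      ......................
                      ......................
                      .♣....................
                      ♣.....................


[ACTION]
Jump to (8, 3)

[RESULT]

                                            
                                            
                                            
                                            
                                            
                                            
                                            
                                            
                                            
              ..............................
              ..............................
              ..............................
              ........@.....................
              ..............................
              ..............................
              ..............................
              ..............................
              ..............................
              ..............................
              .♣............................
              ♣.............................
              .♣...........♣♣...............
              ...........................♣.~
              .............#.#..........♣.♣~


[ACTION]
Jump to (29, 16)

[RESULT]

...............................             
...............................             
...............................             
...............................             
...............................             
...............................             
...............................             
...............................             
......♣♣.......................             
....................♣.~........             
......#.#..........♣.♣~~.......             
.......#...........♣..~~.......             
......................@........             
......................~........             
...............................             
                                            
                                            
                                            
                                            
                                            
                                            
                                            
                                            
                                            


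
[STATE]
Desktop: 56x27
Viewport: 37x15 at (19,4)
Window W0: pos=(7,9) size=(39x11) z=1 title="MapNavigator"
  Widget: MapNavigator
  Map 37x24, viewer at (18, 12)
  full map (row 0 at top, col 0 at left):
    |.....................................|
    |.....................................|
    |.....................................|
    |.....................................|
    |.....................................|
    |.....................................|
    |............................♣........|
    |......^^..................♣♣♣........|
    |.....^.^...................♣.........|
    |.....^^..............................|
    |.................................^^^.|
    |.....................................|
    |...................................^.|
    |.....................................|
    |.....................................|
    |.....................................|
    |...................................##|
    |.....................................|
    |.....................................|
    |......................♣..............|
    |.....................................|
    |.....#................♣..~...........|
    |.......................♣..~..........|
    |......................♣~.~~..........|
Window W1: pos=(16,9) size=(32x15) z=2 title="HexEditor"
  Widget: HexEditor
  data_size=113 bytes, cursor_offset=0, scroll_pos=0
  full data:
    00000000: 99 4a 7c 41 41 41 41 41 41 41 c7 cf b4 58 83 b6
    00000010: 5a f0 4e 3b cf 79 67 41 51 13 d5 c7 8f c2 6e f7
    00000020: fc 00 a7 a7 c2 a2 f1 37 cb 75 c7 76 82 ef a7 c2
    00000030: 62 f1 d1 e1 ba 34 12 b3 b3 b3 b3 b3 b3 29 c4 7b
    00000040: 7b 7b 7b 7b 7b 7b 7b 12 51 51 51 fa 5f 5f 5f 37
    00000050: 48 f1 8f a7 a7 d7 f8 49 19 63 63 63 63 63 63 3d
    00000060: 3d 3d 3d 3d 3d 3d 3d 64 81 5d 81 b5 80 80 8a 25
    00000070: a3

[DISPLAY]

                                     
                                     
                                     
                                     
                                     
━━━━━━━━━━━━━━━━━━━━━━━━━━━━┓        
exEditor                    ┃        
────────────────────────────┨        
000000  99 4a 7c 41 41 41 41┃        
000010  5a f0 4e 3b cf 79 67┃        
000020  fc 00 a7 a7 c2 a2 f1┃        
000030  62 f1 d1 e1 ba 34 12┃        
000040  7b 7b 7b 7b 7b 7b 7b┃        
000050  48 f1 8f a7 a7 d7 f8┃        
000060  3d 3d 3d 3d 3d 3d 3d┃        


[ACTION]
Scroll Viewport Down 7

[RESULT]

────────────────────────────┨        
000000  99 4a 7c 41 41 41 41┃        
000010  5a f0 4e 3b cf 79 67┃        
000020  fc 00 a7 a7 c2 a2 f1┃        
000030  62 f1 d1 e1 ba 34 12┃        
000040  7b 7b 7b 7b 7b 7b 7b┃        
000050  48 f1 8f a7 a7 d7 f8┃        
000060  3d 3d 3d 3d 3d 3d 3d┃        
000070  a3                  ┃        
                            ┃        
                            ┃        
                            ┃        
━━━━━━━━━━━━━━━━━━━━━━━━━━━━┛        
                                     
                                     


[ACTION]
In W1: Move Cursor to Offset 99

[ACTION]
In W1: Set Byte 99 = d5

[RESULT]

────────────────────────────┨        
000000  99 4a 7c 41 41 41 41┃        
000010  5a f0 4e 3b cf 79 67┃        
000020  fc 00 a7 a7 c2 a2 f1┃        
000030  62 f1 d1 e1 ba 34 12┃        
000040  7b 7b 7b 7b 7b 7b 7b┃        
000050  48 f1 8f a7 a7 d7 f8┃        
000060  3d 3d 3d D5 3d 3d 3d┃        
000070  a3                  ┃        
                            ┃        
                            ┃        
                            ┃        
━━━━━━━━━━━━━━━━━━━━━━━━━━━━┛        
                                     
                                     


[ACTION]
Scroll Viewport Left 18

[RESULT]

      ┠────────┠─────────────────────
      ┃.....^^.┃00000000  99 4a 7c 41
      ┃........┃00000010  5a f0 4e 3b
      ┃........┃00000020  fc 00 a7 a7
      ┃........┃00000030  62 f1 d1 e1
      ┃........┃00000040  7b 7b 7b 7b
      ┃........┃00000050  48 f1 8f a7
      ┃........┃00000060  3d 3d 3d D5
      ┗━━━━━━━━┃00000070  a3         
               ┃                     
               ┃                     
               ┃                     
               ┗━━━━━━━━━━━━━━━━━━━━━
                                     
                                     


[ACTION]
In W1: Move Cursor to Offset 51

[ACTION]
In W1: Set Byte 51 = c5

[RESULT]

      ┠────────┠─────────────────────
      ┃.....^^.┃00000000  99 4a 7c 41
      ┃........┃00000010  5a f0 4e 3b
      ┃........┃00000020  fc 00 a7 a7
      ┃........┃00000030  62 f1 d1 C5
      ┃........┃00000040  7b 7b 7b 7b
      ┃........┃00000050  48 f1 8f a7
      ┃........┃00000060  3d 3d 3d d5
      ┗━━━━━━━━┃00000070  a3         
               ┃                     
               ┃                     
               ┃                     
               ┗━━━━━━━━━━━━━━━━━━━━━
                                     
                                     


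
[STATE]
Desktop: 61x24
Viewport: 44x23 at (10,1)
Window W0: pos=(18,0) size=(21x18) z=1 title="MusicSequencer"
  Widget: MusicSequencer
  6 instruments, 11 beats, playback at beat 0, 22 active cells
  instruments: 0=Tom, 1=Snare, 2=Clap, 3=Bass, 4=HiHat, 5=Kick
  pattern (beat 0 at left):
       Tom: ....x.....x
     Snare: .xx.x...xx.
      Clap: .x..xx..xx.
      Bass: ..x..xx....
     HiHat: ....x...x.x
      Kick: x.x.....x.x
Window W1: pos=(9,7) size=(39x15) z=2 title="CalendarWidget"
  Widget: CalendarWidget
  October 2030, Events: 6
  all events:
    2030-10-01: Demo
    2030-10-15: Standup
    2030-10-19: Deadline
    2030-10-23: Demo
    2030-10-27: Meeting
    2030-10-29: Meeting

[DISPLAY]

        ┃ MusicSequencer    ┃               
        ┠───────────────────┨               
        ┃      ▼1234567890  ┃               
        ┃   Tom····█·····█  ┃               
        ┃ Snare·██·█···██·  ┃               
        ┃  Clap·█··██··██·  ┃               
━━━━━━━━━━━━━━━━━━━━━━━━━━━━━━━━━━━━━┓      
 CalendarWidget                      ┃      
─────────────────────────────────────┨      
             October 2030            ┃      
Mo Tu We Th Fr Sa Su                 ┃      
    1*  2  3  4  5  6                ┃      
 7  8  9 10 11 12 13                 ┃      
14 15* 16 17 18 19* 20               ┃      
21 22 23* 24 25 26 27*               ┃      
28 29* 30 31                         ┃      
                                     ┃      
                                     ┃      
                                     ┃      
                                     ┃      
━━━━━━━━━━━━━━━━━━━━━━━━━━━━━━━━━━━━━┛      
                                            
                                            


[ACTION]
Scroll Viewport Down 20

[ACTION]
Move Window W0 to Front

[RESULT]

        ┃ MusicSequencer    ┃               
        ┠───────────────────┨               
        ┃      ▼1234567890  ┃               
        ┃   Tom····█·····█  ┃               
        ┃ Snare·██·█···██·  ┃               
        ┃  Clap·█··██··██·  ┃               
━━━━━━━━┃  Bass··█··██····  ┃━━━━━━━━┓      
 Calenda┃ HiHat····█···█·█  ┃        ┃      
────────┃  Kick█·█·····█·█  ┃────────┨      
        ┃                   ┃        ┃      
Mo Tu We┃                   ┃        ┃      
    1*  ┃                   ┃        ┃      
 7  8  9┃                   ┃        ┃      
14 15* 1┃                   ┃        ┃      
21 22 23┃                   ┃        ┃      
28 29* 3┃                   ┃        ┃      
        ┗━━━━━━━━━━━━━━━━━━━┛        ┃      
                                     ┃      
                                     ┃      
                                     ┃      
━━━━━━━━━━━━━━━━━━━━━━━━━━━━━━━━━━━━━┛      
                                            
                                            


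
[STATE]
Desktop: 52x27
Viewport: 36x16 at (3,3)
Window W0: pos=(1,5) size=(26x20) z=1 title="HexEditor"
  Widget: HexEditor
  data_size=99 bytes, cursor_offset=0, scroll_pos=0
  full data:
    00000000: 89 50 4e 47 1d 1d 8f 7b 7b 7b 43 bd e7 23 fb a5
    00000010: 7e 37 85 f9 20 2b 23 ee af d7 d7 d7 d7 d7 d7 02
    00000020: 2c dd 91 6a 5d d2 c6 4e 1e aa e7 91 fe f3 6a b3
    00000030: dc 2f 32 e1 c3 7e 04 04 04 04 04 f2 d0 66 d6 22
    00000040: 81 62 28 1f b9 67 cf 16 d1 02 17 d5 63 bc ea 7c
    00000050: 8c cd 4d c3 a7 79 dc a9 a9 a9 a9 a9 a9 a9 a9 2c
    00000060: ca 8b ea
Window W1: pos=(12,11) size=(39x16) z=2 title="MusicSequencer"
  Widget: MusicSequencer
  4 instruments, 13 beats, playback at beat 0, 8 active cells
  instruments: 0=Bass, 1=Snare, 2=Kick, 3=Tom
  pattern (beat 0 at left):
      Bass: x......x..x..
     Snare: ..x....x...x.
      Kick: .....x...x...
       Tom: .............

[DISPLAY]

                                    
                                    
━━━━━━━━━━━━━━━━━━━━━━━┓            
HexEditor              ┃            
───────────────────────┨            
0000000  89 50 4e 47 1d┃            
0000010  7e 37 85 f9 20┃            
0000020  2c dd 91 6a 5d┃            
0000030  ┏━━━━━━━━━━━━━━━━━━━━━━━━━━
0000040  ┃ MusicSequencer           
0000050  ┠──────────────────────────
0000060  ┃      ▼123456789012       
         ┃  Bass█······█··█··       
         ┃ Snare··█····█···█·       
         ┃  Kick·····█···█···       
         ┃   Tom·············       


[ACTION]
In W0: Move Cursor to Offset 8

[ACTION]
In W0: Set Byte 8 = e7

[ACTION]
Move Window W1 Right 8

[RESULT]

                                    
                                    
━━━━━━━━━━━━━━━━━━━━━━━┓            
HexEditor              ┃            
───────────────────────┨            
0000000  89 50 4e 47 1d┃            
0000010  7e 37 85 f9 20┃            
0000020  2c dd 91 6a 5d┃            
0000030  d┏━━━━━━━━━━━━━━━━━━━━━━━━━
0000040  8┃ MusicSequencer          
0000050  8┠─────────────────────────
0000060  c┃      ▼123456789012      
          ┃  Bass█······█··█··      
          ┃ Snare··█····█···█·      
          ┃  Kick·····█···█···      
          ┃   Tom·············      


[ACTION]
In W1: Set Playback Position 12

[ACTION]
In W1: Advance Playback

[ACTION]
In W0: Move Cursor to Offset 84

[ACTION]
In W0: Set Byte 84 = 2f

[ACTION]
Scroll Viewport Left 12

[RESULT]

                                    
                                    
 ┏━━━━━━━━━━━━━━━━━━━━━━━━┓         
 ┃ HexEditor              ┃         
 ┠────────────────────────┨         
 ┃00000000  89 50 4e 47 1d┃         
 ┃00000010  7e 37 85 f9 20┃         
 ┃00000020  2c dd 91 6a 5d┃         
 ┃00000030  d┏━━━━━━━━━━━━━━━━━━━━━━
 ┃00000040  8┃ MusicSequencer       
 ┃00000050  8┠──────────────────────
 ┃00000060  c┃      ▼123456789012   
 ┃           ┃  Bass█······█··█··   
 ┃           ┃ Snare··█····█···█·   
 ┃           ┃  Kick·····█···█···   
 ┃           ┃   Tom·············   


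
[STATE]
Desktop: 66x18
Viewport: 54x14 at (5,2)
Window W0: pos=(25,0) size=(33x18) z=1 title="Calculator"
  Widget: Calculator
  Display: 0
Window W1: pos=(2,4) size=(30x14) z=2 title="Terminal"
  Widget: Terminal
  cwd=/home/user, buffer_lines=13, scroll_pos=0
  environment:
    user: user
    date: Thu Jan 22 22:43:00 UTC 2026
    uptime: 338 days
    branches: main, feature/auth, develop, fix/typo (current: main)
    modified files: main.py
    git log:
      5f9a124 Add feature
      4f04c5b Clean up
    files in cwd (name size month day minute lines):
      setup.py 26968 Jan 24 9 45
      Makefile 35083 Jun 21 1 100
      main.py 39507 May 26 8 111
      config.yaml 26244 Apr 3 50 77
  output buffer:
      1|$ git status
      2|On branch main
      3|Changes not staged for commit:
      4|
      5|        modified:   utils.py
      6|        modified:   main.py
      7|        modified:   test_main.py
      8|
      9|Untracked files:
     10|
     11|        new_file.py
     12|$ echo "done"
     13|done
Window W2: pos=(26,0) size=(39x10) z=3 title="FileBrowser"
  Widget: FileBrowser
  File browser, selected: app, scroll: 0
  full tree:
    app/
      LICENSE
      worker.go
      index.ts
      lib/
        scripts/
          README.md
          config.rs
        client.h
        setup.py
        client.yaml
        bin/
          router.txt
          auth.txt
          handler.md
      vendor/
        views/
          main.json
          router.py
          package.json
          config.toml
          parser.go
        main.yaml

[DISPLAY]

                    ┠┠────────────────────────────────
                    ┃┃> [-] app/                      
━━━━━━━━━━━━━━━━━━━━━┃    LICENSE                     
erminal              ┃    worker.go                   
─────────────────────┃    index.ts                    
git status           ┃    [+] lib/                    
 branch main         ┃    [+] vendor/                 
anges not staged for ┗━━━━━━━━━━━━━━━━━━━━━━━━━━━━━━━━
                          ┃──┼───┼───┤              ┃ 
      modified:   utils.py┃. │ = │ + │              ┃ 
      modified:   main.py ┃──┼───┼───┤              ┃ 
      modified:   test_mai┃MC│ MR│ M+│              ┃ 
                          ┃──┴───┴───┘              ┃ 
tracked files:            ┃                         ┃ 


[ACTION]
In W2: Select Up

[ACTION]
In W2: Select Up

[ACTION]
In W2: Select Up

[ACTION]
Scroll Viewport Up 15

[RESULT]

                    ┏┏━━━━━━━━━━━━━━━━━━━━━━━━━━━━━━━━
                    ┃┃ FileBrowser                    
                    ┠┠────────────────────────────────
                    ┃┃> [-] app/                      
━━━━━━━━━━━━━━━━━━━━━┃    LICENSE                     
erminal              ┃    worker.go                   
─────────────────────┃    index.ts                    
git status           ┃    [+] lib/                    
 branch main         ┃    [+] vendor/                 
anges not staged for ┗━━━━━━━━━━━━━━━━━━━━━━━━━━━━━━━━
                          ┃──┼───┼───┤              ┃ 
      modified:   utils.py┃. │ = │ + │              ┃ 
      modified:   main.py ┃──┼───┼───┤              ┃ 
      modified:   test_mai┃MC│ MR│ M+│              ┃ 


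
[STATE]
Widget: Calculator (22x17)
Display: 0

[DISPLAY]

                     0
┌───┬───┬───┬───┐     
│ 7 │ 8 │ 9 │ ÷ │     
├───┼───┼───┼───┤     
│ 4 │ 5 │ 6 │ × │     
├───┼───┼───┼───┤     
│ 1 │ 2 │ 3 │ - │     
├───┼───┼───┼───┤     
│ 0 │ . │ = │ + │     
├───┼───┼───┼───┤     
│ C │ MC│ MR│ M+│     
└───┴───┴───┴───┘     
                      
                      
                      
                      
                      


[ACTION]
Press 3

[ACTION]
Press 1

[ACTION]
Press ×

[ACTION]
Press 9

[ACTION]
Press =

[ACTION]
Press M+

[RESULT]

                   279
┌───┬───┬───┬───┐     
│ 7 │ 8 │ 9 │ ÷ │     
├───┼───┼───┼───┤     
│ 4 │ 5 │ 6 │ × │     
├───┼───┼───┼───┤     
│ 1 │ 2 │ 3 │ - │     
├───┼───┼───┼───┤     
│ 0 │ . │ = │ + │     
├───┼───┼───┼───┤     
│ C │ MC│ MR│ M+│     
└───┴───┴───┴───┘     
                      
                      
                      
                      
                      


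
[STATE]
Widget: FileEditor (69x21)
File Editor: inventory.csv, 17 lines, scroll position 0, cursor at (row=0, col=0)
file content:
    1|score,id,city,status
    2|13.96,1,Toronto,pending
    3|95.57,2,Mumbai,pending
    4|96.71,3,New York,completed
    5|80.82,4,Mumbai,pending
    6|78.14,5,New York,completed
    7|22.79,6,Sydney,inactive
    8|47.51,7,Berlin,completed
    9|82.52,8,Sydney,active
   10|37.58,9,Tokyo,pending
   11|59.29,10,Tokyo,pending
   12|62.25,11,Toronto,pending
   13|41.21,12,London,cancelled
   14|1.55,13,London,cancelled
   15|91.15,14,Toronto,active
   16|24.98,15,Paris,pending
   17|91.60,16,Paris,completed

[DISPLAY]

█core,id,city,status                                                ▲
13.96,1,Toronto,pending                                             █
95.57,2,Mumbai,pending                                              ░
96.71,3,New York,completed                                          ░
80.82,4,Mumbai,pending                                              ░
78.14,5,New York,completed                                          ░
22.79,6,Sydney,inactive                                             ░
47.51,7,Berlin,completed                                            ░
82.52,8,Sydney,active                                               ░
37.58,9,Tokyo,pending                                               ░
59.29,10,Tokyo,pending                                              ░
62.25,11,Toronto,pending                                            ░
41.21,12,London,cancelled                                           ░
1.55,13,London,cancelled                                            ░
91.15,14,Toronto,active                                             ░
24.98,15,Paris,pending                                              ░
91.60,16,Paris,completed                                            ░
                                                                    ░
                                                                    ░
                                                                    ░
                                                                    ▼


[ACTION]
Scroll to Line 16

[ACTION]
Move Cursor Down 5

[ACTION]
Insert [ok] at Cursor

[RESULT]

score,id,city,status                                                ▲
13.96,1,Toronto,pending                                             █
95.57,2,Mumbai,pending                                              ░
96.71,3,New York,completed                                          ░
80.82,4,Mumbai,pending                                              ░
ok█8.14,5,New York,completed                                        ░
22.79,6,Sydney,inactive                                             ░
47.51,7,Berlin,completed                                            ░
82.52,8,Sydney,active                                               ░
37.58,9,Tokyo,pending                                               ░
59.29,10,Tokyo,pending                                              ░
62.25,11,Toronto,pending                                            ░
41.21,12,London,cancelled                                           ░
1.55,13,London,cancelled                                            ░
91.15,14,Toronto,active                                             ░
24.98,15,Paris,pending                                              ░
91.60,16,Paris,completed                                            ░
                                                                    ░
                                                                    ░
                                                                    ░
                                                                    ▼


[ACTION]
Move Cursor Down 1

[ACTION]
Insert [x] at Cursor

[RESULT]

score,id,city,status                                                ▲
13.96,1,Toronto,pending                                             █
95.57,2,Mumbai,pending                                              ░
96.71,3,New York,completed                                          ░
80.82,4,Mumbai,pending                                              ░
ok78.14,5,New York,completed                                        ░
22x█79,6,Sydney,inactive                                            ░
47.51,7,Berlin,completed                                            ░
82.52,8,Sydney,active                                               ░
37.58,9,Tokyo,pending                                               ░
59.29,10,Tokyo,pending                                              ░
62.25,11,Toronto,pending                                            ░
41.21,12,London,cancelled                                           ░
1.55,13,London,cancelled                                            ░
91.15,14,Toronto,active                                             ░
24.98,15,Paris,pending                                              ░
91.60,16,Paris,completed                                            ░
                                                                    ░
                                                                    ░
                                                                    ░
                                                                    ▼
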